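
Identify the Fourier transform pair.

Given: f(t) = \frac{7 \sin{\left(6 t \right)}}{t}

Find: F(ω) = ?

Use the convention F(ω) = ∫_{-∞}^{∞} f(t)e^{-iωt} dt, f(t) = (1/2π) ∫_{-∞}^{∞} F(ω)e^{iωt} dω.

F(ω) = \begin{cases} 7 \pi & \text{for}\: \omega > -6 \wedge \omega < 6 \\0 & \text{otherwise} \end{cases}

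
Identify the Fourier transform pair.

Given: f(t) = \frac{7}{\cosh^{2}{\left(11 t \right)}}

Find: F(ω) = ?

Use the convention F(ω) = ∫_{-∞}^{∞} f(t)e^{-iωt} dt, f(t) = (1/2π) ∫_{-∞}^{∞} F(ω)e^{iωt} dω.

F(ω) = \frac{7 \pi \omega}{121 \sinh{\left(\frac{\pi \omega}{22} \right)}}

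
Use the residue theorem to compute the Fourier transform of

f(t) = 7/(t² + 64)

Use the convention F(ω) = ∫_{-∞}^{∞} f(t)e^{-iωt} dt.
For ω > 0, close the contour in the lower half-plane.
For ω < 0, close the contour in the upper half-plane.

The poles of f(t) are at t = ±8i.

Let g(z) = f(z)e^{-iωz}; for large |z| the factor e^{-iωz} decays in the lower half-plane when ω > 0 and in the upper half-plane when ω < 0.

Case ω > 0 (lower half-plane, clockwise contour ⇒ F(ω) = -2πi·ΣRes):
  Res_{z = - 8 i} g(z) = \frac{7 i e^{- 8 \omega}}{16}
  F(ω) = -2πi·ΣRes = \frac{7 \pi e^{- 8 \omega}}{8}

Case ω < 0 (upper half-plane, counterclockwise contour ⇒ F(ω) = +2πi·ΣRes):
  Res_{z = 8 i} g(z) = - \frac{7 i e^{8 \omega}}{16}
  F(ω) = 2πi·ΣRes = \frac{7 \pi e^{8 \omega}}{8}

Both cases combine into a single formula in |ω|:

F(ω) = \frac{7 \pi e^{- 8 \left|{\omega}\right|}}{8}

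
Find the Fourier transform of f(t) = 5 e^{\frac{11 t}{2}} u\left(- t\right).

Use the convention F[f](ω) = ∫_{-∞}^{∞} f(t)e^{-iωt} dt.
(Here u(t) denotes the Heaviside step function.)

F(ω) = - \frac{10}{2 i \omega - 11}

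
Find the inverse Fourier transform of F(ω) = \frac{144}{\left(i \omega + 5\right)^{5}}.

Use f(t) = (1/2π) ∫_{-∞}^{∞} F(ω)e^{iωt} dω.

f(t) = 6 t^{4} e^{- 5 t} u\left(t\right)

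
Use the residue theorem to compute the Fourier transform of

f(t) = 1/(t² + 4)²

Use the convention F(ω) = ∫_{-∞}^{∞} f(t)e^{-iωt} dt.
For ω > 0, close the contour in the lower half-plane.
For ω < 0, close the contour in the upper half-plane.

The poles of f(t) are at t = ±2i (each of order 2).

Let g(z) = f(z)e^{-iωz}; for large |z| the factor e^{-iωz} decays in the lower half-plane when ω > 0 and in the upper half-plane when ω < 0.

Case ω > 0 (lower half-plane, clockwise contour ⇒ F(ω) = -2πi·ΣRes):
  Res_{z = - 2 i} g(z) = \frac{i \left(2 \omega + 1\right) e^{- 2 \omega}}{32} (pole of order 2)
  F(ω) = -2πi·ΣRes = \frac{\pi \left(2 \omega + 1\right) e^{- 2 \omega}}{16}

Case ω < 0 (upper half-plane, counterclockwise contour ⇒ F(ω) = +2πi·ΣRes):
  Res_{z = 2 i} g(z) = \frac{i \left(2 \omega - 1\right) e^{2 \omega}}{32} (pole of order 2)
  F(ω) = 2πi·ΣRes = \frac{\pi \left(1 - 2 \omega\right) e^{2 \omega}}{16}

Both cases combine into a single formula in |ω|:

F(ω) = \frac{\pi \left(2 \left|{\omega}\right| + 1\right) e^{- 2 \left|{\omega}\right|}}{16}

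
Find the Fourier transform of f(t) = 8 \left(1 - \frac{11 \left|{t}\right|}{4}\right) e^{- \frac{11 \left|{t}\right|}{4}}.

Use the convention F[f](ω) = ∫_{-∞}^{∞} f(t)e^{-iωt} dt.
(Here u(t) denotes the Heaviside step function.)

F(ω) = \frac{22528 \omega^{2}}{\left(16 \omega^{2} + 121\right)^{2}}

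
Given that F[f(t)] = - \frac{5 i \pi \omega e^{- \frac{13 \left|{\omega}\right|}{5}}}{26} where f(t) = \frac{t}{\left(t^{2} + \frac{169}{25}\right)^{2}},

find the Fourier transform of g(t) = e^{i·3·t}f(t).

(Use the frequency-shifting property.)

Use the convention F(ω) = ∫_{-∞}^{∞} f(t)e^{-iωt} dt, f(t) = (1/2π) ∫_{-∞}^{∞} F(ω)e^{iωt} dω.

F[g](ω) = \frac{5 i \pi \left(3 - \omega\right) e^{- \frac{13 \left|{\omega - 3}\right|}{5}}}{26}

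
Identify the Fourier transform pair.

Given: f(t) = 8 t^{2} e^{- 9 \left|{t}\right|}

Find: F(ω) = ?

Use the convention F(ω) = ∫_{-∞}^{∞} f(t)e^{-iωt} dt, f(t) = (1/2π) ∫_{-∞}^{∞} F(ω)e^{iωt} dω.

F(ω) = \frac{864 \left(27 - \omega^{2}\right)}{\left(\omega^{2} + 81\right)^{3}}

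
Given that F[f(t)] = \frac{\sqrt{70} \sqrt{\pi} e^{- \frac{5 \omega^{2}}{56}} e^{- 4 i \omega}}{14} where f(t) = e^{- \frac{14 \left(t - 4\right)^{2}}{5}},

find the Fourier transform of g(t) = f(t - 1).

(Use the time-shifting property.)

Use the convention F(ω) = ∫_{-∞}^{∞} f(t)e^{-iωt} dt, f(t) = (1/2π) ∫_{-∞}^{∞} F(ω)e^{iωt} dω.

F[g](ω) = \frac{\sqrt{70} \sqrt{\pi} e^{- 5 \omega \left(\frac{\omega}{56} + i\right)}}{14}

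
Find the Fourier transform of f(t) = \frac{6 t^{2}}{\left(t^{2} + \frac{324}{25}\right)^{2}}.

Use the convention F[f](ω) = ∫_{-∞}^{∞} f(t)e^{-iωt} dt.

F(ω) = \frac{\pi \left(5 - 18 \left|{\omega}\right|\right) e^{- \frac{18 \left|{\omega}\right|}{5}}}{6}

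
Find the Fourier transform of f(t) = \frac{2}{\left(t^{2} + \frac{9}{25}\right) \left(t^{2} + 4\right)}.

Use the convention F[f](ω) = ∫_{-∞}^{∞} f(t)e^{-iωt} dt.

F(ω) = - \frac{25 \pi e^{- 2 \left|{\omega}\right|}}{91} + \frac{250 \pi e^{- \frac{3 \left|{\omega}\right|}{5}}}{273}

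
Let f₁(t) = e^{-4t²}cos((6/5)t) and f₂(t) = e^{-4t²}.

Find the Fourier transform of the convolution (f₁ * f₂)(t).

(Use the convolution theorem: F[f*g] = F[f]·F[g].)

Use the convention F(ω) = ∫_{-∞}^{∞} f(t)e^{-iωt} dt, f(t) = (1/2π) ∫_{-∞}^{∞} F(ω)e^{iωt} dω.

F[f₁*f₂](ω) = \frac{\pi \left(e^{\frac{3 \omega}{10}} + 1\right) e^{- \frac{\omega^{2}}{8} - \frac{3 \omega}{20} - \frac{9}{100}}}{8}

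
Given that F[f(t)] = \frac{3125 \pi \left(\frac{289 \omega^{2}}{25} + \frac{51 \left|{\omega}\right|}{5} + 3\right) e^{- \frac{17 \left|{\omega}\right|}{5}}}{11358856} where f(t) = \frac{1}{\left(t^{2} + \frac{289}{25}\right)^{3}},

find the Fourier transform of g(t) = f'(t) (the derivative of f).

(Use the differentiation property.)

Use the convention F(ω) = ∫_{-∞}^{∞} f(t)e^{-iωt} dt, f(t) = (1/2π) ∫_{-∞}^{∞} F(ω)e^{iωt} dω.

F[g](ω) = \frac{125 i \pi \omega \left(289 \omega^{2} + 255 \left|{\omega}\right| + 75\right) e^{- \frac{17 \left|{\omega}\right|}{5}}}{11358856}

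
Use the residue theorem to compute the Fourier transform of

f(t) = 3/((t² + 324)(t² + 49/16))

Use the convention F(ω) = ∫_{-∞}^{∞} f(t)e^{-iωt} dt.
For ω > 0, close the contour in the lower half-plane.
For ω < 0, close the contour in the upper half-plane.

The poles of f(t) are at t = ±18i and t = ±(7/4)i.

Let g(z) = f(z)e^{-iωz}; for large |z| the factor e^{-iωz} decays in the lower half-plane when ω > 0 and in the upper half-plane when ω < 0.

Case ω > 0 (lower half-plane, clockwise contour ⇒ F(ω) = -2πi·ΣRes):
  Res_{z = - 18 i} g(z) = - \frac{4 i e^{- 18 \omega}}{15405}
  Res_{z = - \frac{7 i}{4}} g(z) = \frac{96 i e^{- \frac{7 \omega}{4}}}{35945}
  F(ω) = -2πi·ΣRes = - \frac{8 \pi e^{- 18 \omega}}{15405} + \frac{192 \pi e^{- \frac{7 \omega}{4}}}{35945}

Case ω < 0 (upper half-plane, counterclockwise contour ⇒ F(ω) = +2πi·ΣRes):
  Res_{z = 18 i} g(z) = \frac{4 i e^{18 \omega}}{15405}
  Res_{z = \frac{7 i}{4}} g(z) = - \frac{96 i e^{\frac{7 \omega}{4}}}{35945}
  F(ω) = 2πi·ΣRes = \frac{8 \pi \left(72 e^{\frac{7 \omega}{4}} - 7 e^{18 \omega}\right)}{107835}

Both cases combine into a single formula in |ω|:

F(ω) = - \frac{8 \pi e^{- 18 \left|{\omega}\right|}}{15405} + \frac{192 \pi e^{- \frac{7 \left|{\omega}\right|}{4}}}{35945}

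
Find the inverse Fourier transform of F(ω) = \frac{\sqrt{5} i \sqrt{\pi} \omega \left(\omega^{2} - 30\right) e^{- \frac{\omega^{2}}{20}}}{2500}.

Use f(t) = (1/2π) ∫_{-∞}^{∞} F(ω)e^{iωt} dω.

f(t) = 2 t^{3} e^{- 5 t^{2}}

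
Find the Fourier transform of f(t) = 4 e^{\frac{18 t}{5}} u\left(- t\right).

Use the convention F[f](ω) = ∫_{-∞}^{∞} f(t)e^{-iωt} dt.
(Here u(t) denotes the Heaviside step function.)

F(ω) = - \frac{20}{5 i \omega - 18}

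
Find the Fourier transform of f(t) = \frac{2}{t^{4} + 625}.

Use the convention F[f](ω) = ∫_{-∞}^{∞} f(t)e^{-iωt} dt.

F(ω) = \frac{2 \pi e^{- \frac{5 \sqrt{2} \left|{\omega}\right|}{2}} \sin{\left(\frac{5 \sqrt{2} \left|{\omega}\right|}{2} + \frac{\pi}{4} \right)}}{125}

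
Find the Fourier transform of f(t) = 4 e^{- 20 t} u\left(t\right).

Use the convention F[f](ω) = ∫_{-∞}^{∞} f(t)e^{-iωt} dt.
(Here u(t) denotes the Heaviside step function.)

F(ω) = \frac{4}{i \omega + 20}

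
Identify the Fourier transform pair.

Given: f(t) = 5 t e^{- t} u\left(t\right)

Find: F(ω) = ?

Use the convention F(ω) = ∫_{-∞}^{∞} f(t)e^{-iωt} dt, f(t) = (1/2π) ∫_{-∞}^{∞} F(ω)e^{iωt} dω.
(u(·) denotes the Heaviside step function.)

F(ω) = \frac{5}{\left(i \omega + 1\right)^{2}}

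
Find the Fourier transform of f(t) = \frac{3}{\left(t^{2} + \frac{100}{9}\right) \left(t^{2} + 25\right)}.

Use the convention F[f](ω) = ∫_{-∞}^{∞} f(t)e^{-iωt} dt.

F(ω) = - \frac{27 \pi e^{- 5 \left|{\omega}\right|}}{625} + \frac{81 \pi e^{- \frac{10 \left|{\omega}\right|}{3}}}{1250}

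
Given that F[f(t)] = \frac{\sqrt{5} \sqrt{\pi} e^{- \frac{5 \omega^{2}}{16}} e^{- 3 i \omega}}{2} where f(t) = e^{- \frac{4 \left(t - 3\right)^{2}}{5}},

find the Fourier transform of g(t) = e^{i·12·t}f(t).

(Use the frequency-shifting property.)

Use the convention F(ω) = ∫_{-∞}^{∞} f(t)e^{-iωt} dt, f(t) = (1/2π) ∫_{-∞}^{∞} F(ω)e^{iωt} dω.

F[g](ω) = \frac{\sqrt{5} \sqrt{\pi} e^{- \frac{\left(\omega - 12\right) \left(5 \omega - 60 + 48 i\right)}{16}}}{2}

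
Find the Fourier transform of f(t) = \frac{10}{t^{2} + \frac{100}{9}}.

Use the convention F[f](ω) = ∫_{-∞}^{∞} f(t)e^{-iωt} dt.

F(ω) = 3 \pi e^{- \frac{10 \left|{\omega}\right|}{3}}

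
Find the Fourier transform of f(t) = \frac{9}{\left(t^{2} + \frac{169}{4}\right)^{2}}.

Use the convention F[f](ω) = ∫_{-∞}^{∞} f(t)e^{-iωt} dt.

F(ω) = \frac{18 \pi \left(13 \left|{\omega}\right| + 2\right) e^{- \frac{13 \left|{\omega}\right|}{2}}}{2197}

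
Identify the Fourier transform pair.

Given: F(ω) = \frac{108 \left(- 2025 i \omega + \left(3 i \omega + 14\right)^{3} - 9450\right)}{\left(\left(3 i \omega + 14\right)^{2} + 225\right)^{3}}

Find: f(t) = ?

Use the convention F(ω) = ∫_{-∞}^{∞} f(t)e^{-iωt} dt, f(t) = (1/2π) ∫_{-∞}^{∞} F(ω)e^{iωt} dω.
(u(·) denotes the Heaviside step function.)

f(t) = 2 t^{2} e^{- \frac{14 t}{3}} \cos{\left(5 t \right)} u\left(t\right)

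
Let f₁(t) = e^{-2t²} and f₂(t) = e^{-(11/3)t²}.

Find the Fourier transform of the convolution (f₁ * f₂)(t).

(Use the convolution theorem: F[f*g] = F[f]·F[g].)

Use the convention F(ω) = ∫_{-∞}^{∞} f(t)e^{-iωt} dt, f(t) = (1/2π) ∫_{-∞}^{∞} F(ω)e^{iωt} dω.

F[f₁*f₂](ω) = \frac{\sqrt{66} \pi e^{- \frac{17 \omega^{2}}{88}}}{22}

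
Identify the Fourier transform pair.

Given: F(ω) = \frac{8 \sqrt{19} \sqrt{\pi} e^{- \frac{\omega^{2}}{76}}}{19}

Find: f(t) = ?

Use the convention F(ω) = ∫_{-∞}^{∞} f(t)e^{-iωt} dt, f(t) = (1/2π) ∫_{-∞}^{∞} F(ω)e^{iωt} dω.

f(t) = 8 e^{- 19 t^{2}}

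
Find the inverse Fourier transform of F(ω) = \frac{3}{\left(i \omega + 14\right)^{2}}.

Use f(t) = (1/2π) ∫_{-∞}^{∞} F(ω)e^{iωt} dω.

f(t) = 3 t e^{- 14 t} u\left(t\right)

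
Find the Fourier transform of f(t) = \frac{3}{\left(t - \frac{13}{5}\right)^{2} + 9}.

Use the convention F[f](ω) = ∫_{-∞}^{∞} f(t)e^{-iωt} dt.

F(ω) = \pi e^{- \frac{13 i \omega}{5} - 3 \left|{\omega}\right|}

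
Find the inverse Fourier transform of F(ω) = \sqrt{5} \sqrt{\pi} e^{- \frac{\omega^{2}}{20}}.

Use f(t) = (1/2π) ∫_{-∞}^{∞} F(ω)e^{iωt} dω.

f(t) = 5 e^{- 5 t^{2}}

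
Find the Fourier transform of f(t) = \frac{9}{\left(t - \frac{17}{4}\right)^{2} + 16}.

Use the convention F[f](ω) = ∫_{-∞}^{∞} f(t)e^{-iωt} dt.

F(ω) = \frac{9 \pi e^{- \frac{17 i \omega}{4} - 4 \left|{\omega}\right|}}{4}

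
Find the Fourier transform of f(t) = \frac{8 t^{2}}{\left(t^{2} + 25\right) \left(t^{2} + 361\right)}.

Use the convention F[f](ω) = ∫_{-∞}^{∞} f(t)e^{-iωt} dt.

F(ω) = \frac{\pi \left(19 - 5 e^{14 \left|{\omega}\right|}\right) e^{- 19 \left|{\omega}\right|}}{42}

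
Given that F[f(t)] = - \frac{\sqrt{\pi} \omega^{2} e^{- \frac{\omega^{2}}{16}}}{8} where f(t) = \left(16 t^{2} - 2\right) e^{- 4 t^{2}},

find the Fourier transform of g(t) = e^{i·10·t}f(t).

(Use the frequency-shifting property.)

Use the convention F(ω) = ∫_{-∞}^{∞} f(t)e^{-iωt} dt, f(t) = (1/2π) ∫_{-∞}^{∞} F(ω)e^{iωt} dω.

F[g](ω) = - \frac{\sqrt{\pi} \left(\omega - 10\right)^{2} e^{- \frac{\left(\omega - 10\right)^{2}}{16}}}{8}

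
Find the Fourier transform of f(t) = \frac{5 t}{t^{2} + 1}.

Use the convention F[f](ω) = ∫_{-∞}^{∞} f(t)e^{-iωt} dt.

F(ω) = - 5 i \pi e^{- \left|{\omega}\right|} \operatorname{sign}{\left(\omega \right)}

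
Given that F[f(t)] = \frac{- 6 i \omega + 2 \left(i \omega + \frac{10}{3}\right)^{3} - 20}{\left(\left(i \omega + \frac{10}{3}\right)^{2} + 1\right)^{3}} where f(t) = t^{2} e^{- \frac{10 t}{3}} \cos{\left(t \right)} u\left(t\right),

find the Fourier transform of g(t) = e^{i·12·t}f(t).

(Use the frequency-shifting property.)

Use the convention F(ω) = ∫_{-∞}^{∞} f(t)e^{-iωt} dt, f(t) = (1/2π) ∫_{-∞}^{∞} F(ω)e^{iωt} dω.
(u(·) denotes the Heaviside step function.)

F[g](ω) = \frac{54 \left(81 i \left(12 - \omega\right) + \left(3 i \left(\omega - 12\right) + 10\right)^{3} - 270\right)}{\left(\left(3 i \left(\omega - 12\right) + 10\right)^{2} + 9\right)^{3}}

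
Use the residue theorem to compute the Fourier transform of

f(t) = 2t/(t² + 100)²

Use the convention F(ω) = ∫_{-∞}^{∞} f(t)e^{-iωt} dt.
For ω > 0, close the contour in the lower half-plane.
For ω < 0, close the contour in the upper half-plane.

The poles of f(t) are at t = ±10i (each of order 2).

Let g(z) = f(z)e^{-iωz}; for large |z| the factor e^{-iωz} decays in the lower half-plane when ω > 0 and in the upper half-plane when ω < 0.

Case ω > 0 (lower half-plane, clockwise contour ⇒ F(ω) = -2πi·ΣRes):
  Res_{z = - 10 i} g(z) = \frac{\omega e^{- 10 \omega}}{20} (pole of order 2)
  F(ω) = -2πi·ΣRes = - \frac{i \pi \omega e^{- 10 \omega}}{10}

Case ω < 0 (upper half-plane, counterclockwise contour ⇒ F(ω) = +2πi·ΣRes):
  Res_{z = 10 i} g(z) = - \frac{\omega e^{10 \omega}}{20} (pole of order 2)
  F(ω) = 2πi·ΣRes = - \frac{i \pi \omega e^{10 \omega}}{10}

Both cases combine into a single formula in |ω|:

F(ω) = - \frac{i \pi \omega e^{- 10 \left|{\omega}\right|}}{10}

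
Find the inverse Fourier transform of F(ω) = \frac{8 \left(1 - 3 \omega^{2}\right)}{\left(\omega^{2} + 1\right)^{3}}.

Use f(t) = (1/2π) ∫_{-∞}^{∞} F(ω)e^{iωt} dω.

f(t) = 2 t^{2} e^{- \left|{t}\right|}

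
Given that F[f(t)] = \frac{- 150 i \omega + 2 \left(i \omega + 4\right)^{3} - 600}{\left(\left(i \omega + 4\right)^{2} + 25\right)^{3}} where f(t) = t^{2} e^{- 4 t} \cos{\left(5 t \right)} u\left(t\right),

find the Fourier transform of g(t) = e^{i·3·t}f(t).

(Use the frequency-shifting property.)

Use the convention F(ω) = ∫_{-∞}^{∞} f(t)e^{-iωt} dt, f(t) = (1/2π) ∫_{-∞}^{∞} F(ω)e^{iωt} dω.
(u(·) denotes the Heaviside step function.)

F[g](ω) = \frac{2 \left(75 i \left(3 - \omega\right) + \left(i \left(\omega - 3\right) + 4\right)^{3} - 300\right)}{\left(\left(i \left(\omega - 3\right) + 4\right)^{2} + 25\right)^{3}}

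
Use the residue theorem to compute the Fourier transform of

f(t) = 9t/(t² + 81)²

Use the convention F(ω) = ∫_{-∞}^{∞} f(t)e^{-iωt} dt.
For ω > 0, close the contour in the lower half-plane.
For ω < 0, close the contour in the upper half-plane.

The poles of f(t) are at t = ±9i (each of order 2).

Let g(z) = f(z)e^{-iωz}; for large |z| the factor e^{-iωz} decays in the lower half-plane when ω > 0 and in the upper half-plane when ω < 0.

Case ω > 0 (lower half-plane, clockwise contour ⇒ F(ω) = -2πi·ΣRes):
  Res_{z = - 9 i} g(z) = \frac{\omega e^{- 9 \omega}}{4} (pole of order 2)
  F(ω) = -2πi·ΣRes = - \frac{i \pi \omega e^{- 9 \omega}}{2}

Case ω < 0 (upper half-plane, counterclockwise contour ⇒ F(ω) = +2πi·ΣRes):
  Res_{z = 9 i} g(z) = - \frac{\omega e^{9 \omega}}{4} (pole of order 2)
  F(ω) = 2πi·ΣRes = - \frac{i \pi \omega e^{9 \omega}}{2}

Both cases combine into a single formula in |ω|:

F(ω) = - \frac{i \pi \omega e^{- 9 \left|{\omega}\right|}}{2}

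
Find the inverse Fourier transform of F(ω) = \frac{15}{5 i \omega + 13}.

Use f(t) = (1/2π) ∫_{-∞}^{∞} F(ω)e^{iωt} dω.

f(t) = 3 e^{- \frac{13 t}{5}} u\left(t\right)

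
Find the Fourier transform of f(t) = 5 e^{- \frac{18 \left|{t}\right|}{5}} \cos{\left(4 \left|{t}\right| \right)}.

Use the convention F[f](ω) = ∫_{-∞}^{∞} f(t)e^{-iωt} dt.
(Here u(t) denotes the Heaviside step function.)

F(ω) = \frac{900 \left(25 \omega^{2} + 724\right)}{625 \omega^{4} - 3800 \omega^{2} + 524176}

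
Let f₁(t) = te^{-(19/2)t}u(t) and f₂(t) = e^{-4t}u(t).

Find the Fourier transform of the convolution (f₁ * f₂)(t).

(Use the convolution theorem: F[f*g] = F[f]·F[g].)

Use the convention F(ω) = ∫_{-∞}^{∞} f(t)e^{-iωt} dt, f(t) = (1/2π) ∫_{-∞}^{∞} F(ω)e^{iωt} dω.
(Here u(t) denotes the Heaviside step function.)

F[f₁*f₂](ω) = \frac{4}{\left(i \omega + 4\right) \left(2 i \omega + 19\right)^{2}}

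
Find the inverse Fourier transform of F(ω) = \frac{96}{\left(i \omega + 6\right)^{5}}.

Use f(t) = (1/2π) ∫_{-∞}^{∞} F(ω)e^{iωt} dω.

f(t) = 4 t^{4} e^{- 6 t} u\left(t\right)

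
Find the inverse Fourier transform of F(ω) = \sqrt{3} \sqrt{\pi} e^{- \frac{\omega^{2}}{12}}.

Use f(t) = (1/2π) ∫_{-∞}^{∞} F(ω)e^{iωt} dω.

f(t) = 3 e^{- 3 t^{2}}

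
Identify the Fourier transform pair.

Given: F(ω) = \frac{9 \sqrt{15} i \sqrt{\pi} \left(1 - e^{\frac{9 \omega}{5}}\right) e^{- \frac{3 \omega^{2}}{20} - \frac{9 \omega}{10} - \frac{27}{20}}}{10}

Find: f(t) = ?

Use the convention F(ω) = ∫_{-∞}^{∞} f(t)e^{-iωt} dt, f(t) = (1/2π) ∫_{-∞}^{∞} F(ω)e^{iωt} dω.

f(t) = 9 e^{- \frac{5 t^{2}}{3}} \sin{\left(3 t \right)}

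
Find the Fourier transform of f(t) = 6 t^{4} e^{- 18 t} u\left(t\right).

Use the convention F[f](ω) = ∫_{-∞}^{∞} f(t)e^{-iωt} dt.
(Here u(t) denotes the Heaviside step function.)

F(ω) = \frac{144}{\left(i \omega + 18\right)^{5}}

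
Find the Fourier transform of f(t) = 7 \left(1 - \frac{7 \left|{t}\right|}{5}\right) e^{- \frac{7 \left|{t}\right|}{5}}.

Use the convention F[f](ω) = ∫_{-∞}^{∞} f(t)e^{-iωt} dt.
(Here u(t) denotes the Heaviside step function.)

F(ω) = \frac{24500 \omega^{2}}{\left(25 \omega^{2} + 49\right)^{2}}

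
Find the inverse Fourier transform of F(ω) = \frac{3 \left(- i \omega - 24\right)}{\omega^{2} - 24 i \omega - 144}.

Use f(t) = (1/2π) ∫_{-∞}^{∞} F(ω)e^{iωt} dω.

f(t) = 3 \left(12 t + 1\right) e^{- 12 t} u\left(t\right)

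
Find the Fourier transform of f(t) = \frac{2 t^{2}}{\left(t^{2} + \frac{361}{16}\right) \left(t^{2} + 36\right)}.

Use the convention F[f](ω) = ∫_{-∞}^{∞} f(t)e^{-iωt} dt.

F(ω) = \frac{192 \pi e^{- 6 \left|{\omega}\right|}}{215} - \frac{152 \pi e^{- \frac{19 \left|{\omega}\right|}{4}}}{215}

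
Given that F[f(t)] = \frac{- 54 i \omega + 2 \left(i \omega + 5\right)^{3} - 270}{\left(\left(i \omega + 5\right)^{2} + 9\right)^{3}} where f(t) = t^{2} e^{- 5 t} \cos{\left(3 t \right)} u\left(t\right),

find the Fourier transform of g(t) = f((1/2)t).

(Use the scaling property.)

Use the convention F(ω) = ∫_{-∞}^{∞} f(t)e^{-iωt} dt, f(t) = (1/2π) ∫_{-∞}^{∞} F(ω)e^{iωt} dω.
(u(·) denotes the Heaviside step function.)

F[g](ω) = \frac{4 \left(- 54 i \omega + \left(2 i \omega + 5\right)^{3} - 135\right)}{\left(\left(2 i \omega + 5\right)^{2} + 9\right)^{3}}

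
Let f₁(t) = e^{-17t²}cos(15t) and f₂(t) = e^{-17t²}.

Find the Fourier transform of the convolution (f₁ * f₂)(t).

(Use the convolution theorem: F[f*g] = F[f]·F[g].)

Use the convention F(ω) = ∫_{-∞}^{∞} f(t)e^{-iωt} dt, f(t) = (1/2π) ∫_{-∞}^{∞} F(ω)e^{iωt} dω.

F[f₁*f₂](ω) = \frac{\pi \left(e^{\frac{15 \omega}{17}} + 1\right) e^{- \frac{\omega^{2}}{34} - \frac{15 \omega}{34} - \frac{225}{68}}}{34}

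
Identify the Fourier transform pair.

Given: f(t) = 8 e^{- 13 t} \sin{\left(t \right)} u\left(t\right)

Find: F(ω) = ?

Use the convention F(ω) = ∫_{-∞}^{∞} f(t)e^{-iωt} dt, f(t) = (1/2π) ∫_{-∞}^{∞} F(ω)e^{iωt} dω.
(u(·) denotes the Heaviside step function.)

F(ω) = \frac{8}{\left(i \omega + 13\right)^{2} + 1}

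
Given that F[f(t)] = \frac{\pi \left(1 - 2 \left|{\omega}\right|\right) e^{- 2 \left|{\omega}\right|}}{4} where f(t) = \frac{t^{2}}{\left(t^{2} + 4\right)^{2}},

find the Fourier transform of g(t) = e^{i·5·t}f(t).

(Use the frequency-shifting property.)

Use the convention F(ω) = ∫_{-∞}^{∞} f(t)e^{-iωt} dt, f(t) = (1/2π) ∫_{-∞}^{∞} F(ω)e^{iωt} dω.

F[g](ω) = \frac{\pi \left(1 - 2 \left|{\omega - 5}\right|\right) e^{- 2 \left|{\omega - 5}\right|}}{4}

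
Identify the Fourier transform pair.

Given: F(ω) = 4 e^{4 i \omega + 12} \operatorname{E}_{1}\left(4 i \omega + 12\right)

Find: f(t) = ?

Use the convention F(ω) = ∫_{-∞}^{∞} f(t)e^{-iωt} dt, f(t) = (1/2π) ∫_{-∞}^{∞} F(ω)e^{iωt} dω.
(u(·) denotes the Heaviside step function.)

f(t) = \frac{4 e^{- 3 t} u\left(t\right)}{t + 4}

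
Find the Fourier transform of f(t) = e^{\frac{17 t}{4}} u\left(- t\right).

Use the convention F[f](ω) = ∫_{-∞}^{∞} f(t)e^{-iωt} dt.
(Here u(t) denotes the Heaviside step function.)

F(ω) = - \frac{4}{4 i \omega - 17}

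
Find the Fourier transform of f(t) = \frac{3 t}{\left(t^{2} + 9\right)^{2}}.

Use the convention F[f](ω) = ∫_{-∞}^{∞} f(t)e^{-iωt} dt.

F(ω) = - \frac{i \pi \omega e^{- 3 \left|{\omega}\right|}}{2}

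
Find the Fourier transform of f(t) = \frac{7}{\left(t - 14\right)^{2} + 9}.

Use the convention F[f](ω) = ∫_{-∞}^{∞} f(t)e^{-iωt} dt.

F(ω) = \frac{7 \pi e^{- 14 i \omega - 3 \left|{\omega}\right|}}{3}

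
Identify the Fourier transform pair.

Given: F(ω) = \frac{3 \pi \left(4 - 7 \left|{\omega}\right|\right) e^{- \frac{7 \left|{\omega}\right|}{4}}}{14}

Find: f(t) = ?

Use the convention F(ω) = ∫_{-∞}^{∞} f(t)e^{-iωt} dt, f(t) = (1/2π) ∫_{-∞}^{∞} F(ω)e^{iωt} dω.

f(t) = \frac{3 t^{2}}{\left(t^{2} + \frac{49}{16}\right)^{2}}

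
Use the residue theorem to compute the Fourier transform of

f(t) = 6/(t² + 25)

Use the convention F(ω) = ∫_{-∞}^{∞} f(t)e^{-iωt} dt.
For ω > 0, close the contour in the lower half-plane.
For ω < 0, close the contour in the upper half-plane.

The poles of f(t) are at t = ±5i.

Let g(z) = f(z)e^{-iωz}; for large |z| the factor e^{-iωz} decays in the lower half-plane when ω > 0 and in the upper half-plane when ω < 0.

Case ω > 0 (lower half-plane, clockwise contour ⇒ F(ω) = -2πi·ΣRes):
  Res_{z = - 5 i} g(z) = \frac{3 i e^{- 5 \omega}}{5}
  F(ω) = -2πi·ΣRes = \frac{6 \pi e^{- 5 \omega}}{5}

Case ω < 0 (upper half-plane, counterclockwise contour ⇒ F(ω) = +2πi·ΣRes):
  Res_{z = 5 i} g(z) = - \frac{3 i e^{5 \omega}}{5}
  F(ω) = 2πi·ΣRes = \frac{6 \pi e^{5 \omega}}{5}

Both cases combine into a single formula in |ω|:

F(ω) = \frac{6 \pi e^{- 5 \left|{\omega}\right|}}{5}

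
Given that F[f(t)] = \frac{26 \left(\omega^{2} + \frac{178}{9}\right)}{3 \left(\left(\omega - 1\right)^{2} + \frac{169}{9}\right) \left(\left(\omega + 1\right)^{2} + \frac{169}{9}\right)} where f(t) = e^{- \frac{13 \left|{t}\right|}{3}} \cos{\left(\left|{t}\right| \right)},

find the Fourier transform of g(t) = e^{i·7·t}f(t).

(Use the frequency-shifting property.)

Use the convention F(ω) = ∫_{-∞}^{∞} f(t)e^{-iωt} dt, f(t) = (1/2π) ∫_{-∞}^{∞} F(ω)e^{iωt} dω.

F[g](ω) = \frac{78 \left(9 \left(\omega - 7\right)^{2} + 178\right)}{\left(9 \left(\omega - 8\right)^{2} + 169\right) \left(9 \left(\omega - 6\right)^{2} + 169\right)}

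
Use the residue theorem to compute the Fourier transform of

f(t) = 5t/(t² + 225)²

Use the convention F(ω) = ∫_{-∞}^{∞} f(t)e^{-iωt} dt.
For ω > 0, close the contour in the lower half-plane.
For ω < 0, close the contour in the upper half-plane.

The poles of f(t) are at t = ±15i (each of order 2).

Let g(z) = f(z)e^{-iωz}; for large |z| the factor e^{-iωz} decays in the lower half-plane when ω > 0 and in the upper half-plane when ω < 0.

Case ω > 0 (lower half-plane, clockwise contour ⇒ F(ω) = -2πi·ΣRes):
  Res_{z = - 15 i} g(z) = \frac{\omega e^{- 15 \omega}}{12} (pole of order 2)
  F(ω) = -2πi·ΣRes = - \frac{i \pi \omega e^{- 15 \omega}}{6}

Case ω < 0 (upper half-plane, counterclockwise contour ⇒ F(ω) = +2πi·ΣRes):
  Res_{z = 15 i} g(z) = - \frac{\omega e^{15 \omega}}{12} (pole of order 2)
  F(ω) = 2πi·ΣRes = - \frac{i \pi \omega e^{15 \omega}}{6}

Both cases combine into a single formula in |ω|:

F(ω) = - \frac{i \pi \omega e^{- 15 \left|{\omega}\right|}}{6}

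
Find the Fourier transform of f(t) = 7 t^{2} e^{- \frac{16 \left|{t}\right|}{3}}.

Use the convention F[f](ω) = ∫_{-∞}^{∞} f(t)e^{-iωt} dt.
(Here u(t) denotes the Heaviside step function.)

F(ω) = \frac{12096 \left(256 - 27 \omega^{2}\right)}{\left(9 \omega^{2} + 256\right)^{3}}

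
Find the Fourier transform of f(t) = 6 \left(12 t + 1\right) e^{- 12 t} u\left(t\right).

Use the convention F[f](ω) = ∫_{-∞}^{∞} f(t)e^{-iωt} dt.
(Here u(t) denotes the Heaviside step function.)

F(ω) = \frac{6 \left(- i \omega - 24\right)}{\omega^{2} - 24 i \omega - 144}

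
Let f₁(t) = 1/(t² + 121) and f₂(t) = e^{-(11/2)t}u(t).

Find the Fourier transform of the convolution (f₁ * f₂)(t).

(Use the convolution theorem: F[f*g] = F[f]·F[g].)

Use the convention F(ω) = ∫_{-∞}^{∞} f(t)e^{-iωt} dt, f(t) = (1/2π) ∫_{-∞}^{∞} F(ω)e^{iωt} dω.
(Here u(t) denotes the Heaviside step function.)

F[f₁*f₂](ω) = \frac{2 \pi e^{- 11 \left|{\omega}\right|}}{11 \left(2 i \omega + 11\right)}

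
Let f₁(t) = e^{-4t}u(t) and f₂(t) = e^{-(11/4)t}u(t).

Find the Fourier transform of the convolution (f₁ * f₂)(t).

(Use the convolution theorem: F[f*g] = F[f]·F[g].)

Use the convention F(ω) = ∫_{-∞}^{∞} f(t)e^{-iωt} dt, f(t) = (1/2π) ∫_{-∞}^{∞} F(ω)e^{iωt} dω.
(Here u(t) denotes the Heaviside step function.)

F[f₁*f₂](ω) = \frac{4}{\left(i \omega + 4\right) \left(4 i \omega + 11\right)}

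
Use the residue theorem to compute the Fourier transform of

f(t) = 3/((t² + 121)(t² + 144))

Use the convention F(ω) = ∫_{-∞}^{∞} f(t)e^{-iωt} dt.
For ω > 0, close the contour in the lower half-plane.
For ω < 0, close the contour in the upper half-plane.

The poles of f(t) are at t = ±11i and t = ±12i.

Let g(z) = f(z)e^{-iωz}; for large |z| the factor e^{-iωz} decays in the lower half-plane when ω > 0 and in the upper half-plane when ω < 0.

Case ω > 0 (lower half-plane, clockwise contour ⇒ F(ω) = -2πi·ΣRes):
  Res_{z = - 11 i} g(z) = \frac{3 i e^{- 11 \omega}}{506}
  Res_{z = - 12 i} g(z) = - \frac{i e^{- 12 \omega}}{184}
  F(ω) = -2πi·ΣRes = \frac{\pi \left(12 e^{\omega} - 11\right) e^{- 12 \omega}}{1012}

Case ω < 0 (upper half-plane, counterclockwise contour ⇒ F(ω) = +2πi·ΣRes):
  Res_{z = 11 i} g(z) = - \frac{3 i e^{11 \omega}}{506}
  Res_{z = 12 i} g(z) = \frac{i e^{12 \omega}}{184}
  F(ω) = 2πi·ΣRes = \frac{\pi \left(12 - 11 e^{\omega}\right) e^{11 \omega}}{1012}

Both cases combine into a single formula in |ω|:

F(ω) = \frac{\pi \left(12 e^{\left|{\omega}\right|} - 11\right) e^{- 12 \left|{\omega}\right|}}{1012}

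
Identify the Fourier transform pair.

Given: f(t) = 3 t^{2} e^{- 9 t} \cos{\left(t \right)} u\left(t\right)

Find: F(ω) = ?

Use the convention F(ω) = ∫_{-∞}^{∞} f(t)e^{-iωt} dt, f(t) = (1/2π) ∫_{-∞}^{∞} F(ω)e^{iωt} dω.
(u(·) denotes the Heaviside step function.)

F(ω) = \frac{6 \left(- 3 i \omega + \left(i \omega + 9\right)^{3} - 27\right)}{\left(\left(i \omega + 9\right)^{2} + 1\right)^{3}}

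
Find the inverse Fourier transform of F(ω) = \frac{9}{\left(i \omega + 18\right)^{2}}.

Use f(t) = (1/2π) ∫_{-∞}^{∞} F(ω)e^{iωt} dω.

f(t) = 9 t e^{- 18 t} u\left(t\right)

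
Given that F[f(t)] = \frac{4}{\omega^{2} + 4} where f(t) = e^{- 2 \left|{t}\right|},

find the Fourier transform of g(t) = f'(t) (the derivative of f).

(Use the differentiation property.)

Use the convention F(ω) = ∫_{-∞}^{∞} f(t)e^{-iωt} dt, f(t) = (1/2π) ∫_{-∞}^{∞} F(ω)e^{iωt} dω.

F[g](ω) = \frac{4 i \omega}{\omega^{2} + 4}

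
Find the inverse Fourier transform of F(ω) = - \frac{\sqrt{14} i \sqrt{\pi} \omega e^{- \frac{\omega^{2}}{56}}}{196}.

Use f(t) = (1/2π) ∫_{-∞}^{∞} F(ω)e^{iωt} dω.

f(t) = 2 t e^{- 14 t^{2}}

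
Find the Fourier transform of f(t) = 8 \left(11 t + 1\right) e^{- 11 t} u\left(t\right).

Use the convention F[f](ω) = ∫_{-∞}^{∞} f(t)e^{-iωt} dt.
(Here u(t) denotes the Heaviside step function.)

F(ω) = \frac{8 \left(- i \omega - 22\right)}{\omega^{2} - 22 i \omega - 121}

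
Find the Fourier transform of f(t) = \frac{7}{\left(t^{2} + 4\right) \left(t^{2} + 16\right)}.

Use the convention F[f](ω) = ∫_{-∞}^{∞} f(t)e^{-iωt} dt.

F(ω) = \frac{7 \pi \left(2 e^{2 \left|{\omega}\right|} - 1\right) e^{- 4 \left|{\omega}\right|}}{48}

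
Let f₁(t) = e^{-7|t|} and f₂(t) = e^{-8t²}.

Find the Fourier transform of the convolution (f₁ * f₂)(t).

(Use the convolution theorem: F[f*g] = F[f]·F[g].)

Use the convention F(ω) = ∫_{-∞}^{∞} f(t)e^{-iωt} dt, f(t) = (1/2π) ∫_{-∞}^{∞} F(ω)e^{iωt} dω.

F[f₁*f₂](ω) = \frac{7 \sqrt{2} \sqrt{\pi} e^{- \frac{\omega^{2}}{32}}}{2 \left(\omega^{2} + 49\right)}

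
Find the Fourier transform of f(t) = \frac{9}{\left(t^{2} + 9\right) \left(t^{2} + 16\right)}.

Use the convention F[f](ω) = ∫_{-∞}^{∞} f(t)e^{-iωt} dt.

F(ω) = \frac{3 \pi \left(4 e^{\left|{\omega}\right|} - 3\right) e^{- 4 \left|{\omega}\right|}}{28}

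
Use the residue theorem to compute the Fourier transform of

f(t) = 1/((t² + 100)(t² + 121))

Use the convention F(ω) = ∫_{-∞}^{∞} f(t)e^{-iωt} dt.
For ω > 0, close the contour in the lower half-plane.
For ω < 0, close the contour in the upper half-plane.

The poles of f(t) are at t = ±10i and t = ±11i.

Let g(z) = f(z)e^{-iωz}; for large |z| the factor e^{-iωz} decays in the lower half-plane when ω > 0 and in the upper half-plane when ω < 0.

Case ω > 0 (lower half-plane, clockwise contour ⇒ F(ω) = -2πi·ΣRes):
  Res_{z = - 10 i} g(z) = \frac{i e^{- 10 \omega}}{420}
  Res_{z = - 11 i} g(z) = - \frac{i e^{- 11 \omega}}{462}
  F(ω) = -2πi·ΣRes = \frac{\pi \left(11 e^{\omega} - 10\right) e^{- 11 \omega}}{2310}

Case ω < 0 (upper half-plane, counterclockwise contour ⇒ F(ω) = +2πi·ΣRes):
  Res_{z = 10 i} g(z) = - \frac{i e^{10 \omega}}{420}
  Res_{z = 11 i} g(z) = \frac{i e^{11 \omega}}{462}
  F(ω) = 2πi·ΣRes = \frac{\pi \left(11 - 10 e^{\omega}\right) e^{10 \omega}}{2310}

Both cases combine into a single formula in |ω|:

F(ω) = \frac{\pi \left(11 e^{\left|{\omega}\right|} - 10\right) e^{- 11 \left|{\omega}\right|}}{2310}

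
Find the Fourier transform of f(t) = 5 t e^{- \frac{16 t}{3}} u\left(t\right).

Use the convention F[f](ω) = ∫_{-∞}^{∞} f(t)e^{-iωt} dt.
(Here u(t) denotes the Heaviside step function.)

F(ω) = \frac{45}{\left(3 i \omega + 16\right)^{2}}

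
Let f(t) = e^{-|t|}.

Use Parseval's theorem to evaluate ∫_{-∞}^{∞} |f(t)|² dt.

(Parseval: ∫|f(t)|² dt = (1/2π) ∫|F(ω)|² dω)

∫|f(t)|² dt = 1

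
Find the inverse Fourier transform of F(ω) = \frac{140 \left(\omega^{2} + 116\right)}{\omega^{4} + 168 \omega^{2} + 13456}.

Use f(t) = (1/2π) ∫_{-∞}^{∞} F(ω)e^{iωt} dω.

f(t) = 7 e^{- 10 \left|{t}\right|} \cos{\left(4 \left|{t}\right| \right)}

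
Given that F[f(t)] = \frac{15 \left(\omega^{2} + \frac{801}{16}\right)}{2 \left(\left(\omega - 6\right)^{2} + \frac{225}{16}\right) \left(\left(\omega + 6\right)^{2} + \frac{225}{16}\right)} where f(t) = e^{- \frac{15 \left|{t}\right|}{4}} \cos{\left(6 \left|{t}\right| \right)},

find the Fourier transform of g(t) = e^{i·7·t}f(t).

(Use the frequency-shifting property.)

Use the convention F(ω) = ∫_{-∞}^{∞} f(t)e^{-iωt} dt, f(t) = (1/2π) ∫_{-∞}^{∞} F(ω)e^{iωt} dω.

F[g](ω) = \frac{120 \left(16 \left(\omega - 7\right)^{2} + 801\right)}{\left(16 \left(\omega - 13\right)^{2} + 225\right) \left(16 \left(\omega - 1\right)^{2} + 225\right)}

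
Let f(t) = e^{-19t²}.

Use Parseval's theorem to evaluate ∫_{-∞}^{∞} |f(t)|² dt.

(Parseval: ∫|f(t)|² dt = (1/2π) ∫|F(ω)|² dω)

∫|f(t)|² dt = \frac{\sqrt{38} \sqrt{\pi}}{38}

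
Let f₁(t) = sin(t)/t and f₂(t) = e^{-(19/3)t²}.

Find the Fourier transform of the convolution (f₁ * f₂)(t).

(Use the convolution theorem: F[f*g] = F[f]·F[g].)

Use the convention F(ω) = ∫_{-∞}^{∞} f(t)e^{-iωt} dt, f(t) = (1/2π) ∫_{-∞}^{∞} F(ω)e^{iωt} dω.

F[f₁*f₂](ω) = \begin{cases} \frac{\sqrt{57} \pi^{\frac{3}{2}} e^{- \frac{3 \omega^{2}}{76}}}{19} & \text{for}\: \omega > -1 \wedge \omega < 1 \\0 & \text{otherwise} \end{cases}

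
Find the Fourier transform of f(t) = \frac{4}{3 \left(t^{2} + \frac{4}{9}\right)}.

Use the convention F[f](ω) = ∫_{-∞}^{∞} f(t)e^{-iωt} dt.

F(ω) = 2 \pi e^{- \frac{2 \left|{\omega}\right|}{3}}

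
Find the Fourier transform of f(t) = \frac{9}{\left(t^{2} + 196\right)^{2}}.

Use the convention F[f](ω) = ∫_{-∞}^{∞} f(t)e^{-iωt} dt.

F(ω) = \frac{9 \pi \left(14 \left|{\omega}\right| + 1\right) e^{- 14 \left|{\omega}\right|}}{5488}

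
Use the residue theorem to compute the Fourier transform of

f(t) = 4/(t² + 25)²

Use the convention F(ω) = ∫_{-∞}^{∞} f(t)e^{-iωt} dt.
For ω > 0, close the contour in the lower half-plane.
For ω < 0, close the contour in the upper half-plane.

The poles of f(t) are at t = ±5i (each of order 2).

Let g(z) = f(z)e^{-iωz}; for large |z| the factor e^{-iωz} decays in the lower half-plane when ω > 0 and in the upper half-plane when ω < 0.

Case ω > 0 (lower half-plane, clockwise contour ⇒ F(ω) = -2πi·ΣRes):
  Res_{z = - 5 i} g(z) = \frac{i \left(5 \omega + 1\right) e^{- 5 \omega}}{125} (pole of order 2)
  F(ω) = -2πi·ΣRes = \frac{2 \pi \left(5 \omega + 1\right) e^{- 5 \omega}}{125}

Case ω < 0 (upper half-plane, counterclockwise contour ⇒ F(ω) = +2πi·ΣRes):
  Res_{z = 5 i} g(z) = \frac{i \left(5 \omega - 1\right) e^{5 \omega}}{125} (pole of order 2)
  F(ω) = 2πi·ΣRes = \frac{2 \pi \left(1 - 5 \omega\right) e^{5 \omega}}{125}

Both cases combine into a single formula in |ω|:

F(ω) = \frac{2 \pi \left(5 \left|{\omega}\right| + 1\right) e^{- 5 \left|{\omega}\right|}}{125}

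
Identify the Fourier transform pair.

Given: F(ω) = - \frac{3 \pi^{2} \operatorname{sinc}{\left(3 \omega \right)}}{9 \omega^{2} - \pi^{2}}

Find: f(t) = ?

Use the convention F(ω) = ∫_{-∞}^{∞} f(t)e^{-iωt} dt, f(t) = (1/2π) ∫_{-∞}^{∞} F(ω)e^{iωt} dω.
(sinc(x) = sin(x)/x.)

f(t) = \begin{cases} \cos^{2}{\left(\frac{\pi t}{6} \right)} & \text{for}\: \left|{t}\right| < 3 \\0 & \text{otherwise} \end{cases}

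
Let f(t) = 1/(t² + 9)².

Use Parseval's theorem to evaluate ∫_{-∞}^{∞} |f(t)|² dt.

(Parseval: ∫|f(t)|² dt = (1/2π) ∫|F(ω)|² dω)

∫|f(t)|² dt = \frac{5 \pi}{34992}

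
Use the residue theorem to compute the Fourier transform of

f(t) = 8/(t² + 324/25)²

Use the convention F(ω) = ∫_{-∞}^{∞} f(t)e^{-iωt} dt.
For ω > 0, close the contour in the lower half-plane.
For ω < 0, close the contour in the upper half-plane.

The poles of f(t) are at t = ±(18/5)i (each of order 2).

Let g(z) = f(z)e^{-iωz}; for large |z| the factor e^{-iωz} decays in the lower half-plane when ω > 0 and in the upper half-plane when ω < 0.

Case ω > 0 (lower half-plane, clockwise contour ⇒ F(ω) = -2πi·ΣRes):
  Res_{z = - \frac{18 i}{5}} g(z) = \frac{25 i \left(18 \omega + 5\right) e^{- \frac{18 \omega}{5}}}{2916} (pole of order 2)
  F(ω) = -2πi·ΣRes = \frac{25 \pi \left(18 \omega + 5\right) e^{- \frac{18 \omega}{5}}}{1458}

Case ω < 0 (upper half-plane, counterclockwise contour ⇒ F(ω) = +2πi·ΣRes):
  Res_{z = \frac{18 i}{5}} g(z) = \frac{25 i \left(18 \omega - 5\right) e^{\frac{18 \omega}{5}}}{2916} (pole of order 2)
  F(ω) = 2πi·ΣRes = \frac{25 \pi \left(5 - 18 \omega\right) e^{\frac{18 \omega}{5}}}{1458}

Both cases combine into a single formula in |ω|:

F(ω) = \frac{25 \pi \left(18 \left|{\omega}\right| + 5\right) e^{- \frac{18 \left|{\omega}\right|}{5}}}{1458}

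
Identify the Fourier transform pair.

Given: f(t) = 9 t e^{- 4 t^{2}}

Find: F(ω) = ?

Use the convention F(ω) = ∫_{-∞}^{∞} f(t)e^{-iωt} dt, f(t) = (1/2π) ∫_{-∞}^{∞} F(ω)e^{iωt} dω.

F(ω) = - \frac{9 i \sqrt{\pi} \omega e^{- \frac{\omega^{2}}{16}}}{16}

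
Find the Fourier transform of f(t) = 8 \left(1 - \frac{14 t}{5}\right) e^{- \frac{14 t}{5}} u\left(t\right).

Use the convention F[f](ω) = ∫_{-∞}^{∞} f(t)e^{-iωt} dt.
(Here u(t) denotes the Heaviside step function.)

F(ω) = \frac{200 i \omega}{- 25 \omega^{2} + 140 i \omega + 196}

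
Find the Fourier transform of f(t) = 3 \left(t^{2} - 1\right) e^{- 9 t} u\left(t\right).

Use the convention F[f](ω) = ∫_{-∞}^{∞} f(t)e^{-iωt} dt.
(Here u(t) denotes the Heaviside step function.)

F(ω) = \frac{3 \left(2 i \omega - \left(i \omega + 9\right)^{3} + 18\right)}{\left(i \omega + 9\right)^{4}}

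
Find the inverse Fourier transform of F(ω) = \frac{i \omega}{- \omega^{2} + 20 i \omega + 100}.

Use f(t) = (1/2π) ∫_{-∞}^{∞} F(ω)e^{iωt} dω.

f(t) = \left(1 - 10 t\right) e^{- 10 t} u\left(t\right)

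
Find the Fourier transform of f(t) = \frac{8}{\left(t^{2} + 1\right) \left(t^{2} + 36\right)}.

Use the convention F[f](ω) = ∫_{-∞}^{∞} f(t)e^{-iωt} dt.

F(ω) = \frac{4 \pi \left(6 e^{5 \left|{\omega}\right|} - 1\right) e^{- 6 \left|{\omega}\right|}}{105}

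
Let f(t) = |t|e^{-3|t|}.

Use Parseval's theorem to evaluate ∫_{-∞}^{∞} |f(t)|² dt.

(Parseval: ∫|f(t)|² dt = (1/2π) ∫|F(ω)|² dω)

∫|f(t)|² dt = \frac{1}{54}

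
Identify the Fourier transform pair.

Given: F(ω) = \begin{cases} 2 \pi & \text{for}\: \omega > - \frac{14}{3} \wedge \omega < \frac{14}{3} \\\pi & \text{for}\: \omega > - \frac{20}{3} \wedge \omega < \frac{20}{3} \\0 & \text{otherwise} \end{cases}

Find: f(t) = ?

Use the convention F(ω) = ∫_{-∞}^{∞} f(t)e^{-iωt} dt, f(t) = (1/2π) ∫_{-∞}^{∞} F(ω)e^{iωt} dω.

f(t) = \frac{2 \sin{\left(\frac{17 t}{3} \right)} \cos{\left(t \right)}}{t}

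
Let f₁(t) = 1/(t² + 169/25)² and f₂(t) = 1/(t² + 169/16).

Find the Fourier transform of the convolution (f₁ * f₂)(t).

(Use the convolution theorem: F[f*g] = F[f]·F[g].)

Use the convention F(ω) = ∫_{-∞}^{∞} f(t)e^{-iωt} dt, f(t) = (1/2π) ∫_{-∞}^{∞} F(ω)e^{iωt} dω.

F[f₁*f₂](ω) = \frac{50 \pi^{2} \left(13 \left|{\omega}\right| + 5\right) e^{- \frac{117 \left|{\omega}\right|}{20}}}{28561}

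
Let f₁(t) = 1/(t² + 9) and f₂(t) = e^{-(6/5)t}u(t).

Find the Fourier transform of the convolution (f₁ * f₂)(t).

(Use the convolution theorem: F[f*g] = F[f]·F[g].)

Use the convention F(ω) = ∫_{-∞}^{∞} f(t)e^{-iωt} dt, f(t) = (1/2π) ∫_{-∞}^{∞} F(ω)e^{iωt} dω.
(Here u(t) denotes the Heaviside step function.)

F[f₁*f₂](ω) = \frac{5 \pi e^{- 3 \left|{\omega}\right|}}{3 \left(5 i \omega + 6\right)}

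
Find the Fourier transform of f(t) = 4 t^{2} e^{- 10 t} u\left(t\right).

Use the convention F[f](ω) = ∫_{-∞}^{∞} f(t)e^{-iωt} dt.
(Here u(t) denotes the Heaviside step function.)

F(ω) = \frac{8}{\left(i \omega + 10\right)^{3}}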